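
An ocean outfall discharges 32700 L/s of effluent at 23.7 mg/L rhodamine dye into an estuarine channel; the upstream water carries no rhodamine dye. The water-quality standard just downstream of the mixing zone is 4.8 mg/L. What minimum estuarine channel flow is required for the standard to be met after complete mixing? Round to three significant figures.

129000 L/s

Set C_mix = 4.8: (Q·0 + 32700·23.70) / (Q + 32700) = 4.8
→ Q = 32700·(23.70 − 4.8)/(4.8 − 0) = 128800 L/s.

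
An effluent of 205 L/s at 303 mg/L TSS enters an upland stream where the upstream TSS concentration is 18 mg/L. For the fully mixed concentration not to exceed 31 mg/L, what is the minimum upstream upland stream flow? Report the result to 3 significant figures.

Set C_mix = 31: (Q·18.00 + 205.0·303.0) / (Q + 205.0) = 31
→ Q = 205.0·(303.0 − 31)/(31 − 18.00) = 4289 L/s.

4290 L/s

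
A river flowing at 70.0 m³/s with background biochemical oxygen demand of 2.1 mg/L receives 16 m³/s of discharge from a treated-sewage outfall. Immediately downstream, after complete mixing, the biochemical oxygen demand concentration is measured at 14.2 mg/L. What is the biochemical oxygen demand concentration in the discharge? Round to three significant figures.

Mass balance: 70.00·2.100 + 16.00·Cₑ = 86.00·14.20
→ Cₑ = (86.00·14.20 − 70.00·2.100) / 16.00 = 67.14 mg/L.

67.1 mg/L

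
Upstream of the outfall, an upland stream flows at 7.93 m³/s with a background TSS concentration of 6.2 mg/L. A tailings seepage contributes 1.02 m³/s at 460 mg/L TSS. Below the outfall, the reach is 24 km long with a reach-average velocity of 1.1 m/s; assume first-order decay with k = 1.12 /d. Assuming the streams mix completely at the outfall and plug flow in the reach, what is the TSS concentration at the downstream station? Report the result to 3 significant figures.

After mixing, C = (7.930·6.200 + 1.020·460.0) / 8.950 = 518.4/8.950 = 57.92 mg/L.
Travel time t = 24·1000 / 1.1 = 21820 s = 6.061 h.
After decay, C = 57.92 × e^(−kt) = 57.92 × 0.7536 = 43.65 mg/L.

43.6 mg/L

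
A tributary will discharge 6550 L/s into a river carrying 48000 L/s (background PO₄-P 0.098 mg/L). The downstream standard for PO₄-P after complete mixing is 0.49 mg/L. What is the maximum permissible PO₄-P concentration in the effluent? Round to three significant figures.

3.36 mg/L

At the limit, (Qr·Cr + Qe·Cₑ)/(Qr + Qe) = 0.49:
Cₑ = (54550·0.49 − 48000·0.09800) / 6550 = 3.363 mg/L.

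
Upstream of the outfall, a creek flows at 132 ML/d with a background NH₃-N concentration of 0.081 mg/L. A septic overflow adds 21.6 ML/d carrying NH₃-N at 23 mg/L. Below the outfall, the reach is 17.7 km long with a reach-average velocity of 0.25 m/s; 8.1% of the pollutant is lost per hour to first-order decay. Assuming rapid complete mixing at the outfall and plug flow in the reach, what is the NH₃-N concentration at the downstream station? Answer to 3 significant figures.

Mixed concentration C = ΣQC/ΣQ = (132.0·0.08100 + 21.60·23.00) / 153.6 = 507.5/153.6 = 3.304 mg/L.
Travel time t = 17.7·1000 / 0.25 = 70800 s = 19.67 h.
8.1%/h lost → k = −ln(1 − 0.081) = 0.08447 h⁻¹.
Decay over the reach: 3.304·exp(−kt) = 3.304·0.1899 = 0.6274 mg/L.

0.627 mg/L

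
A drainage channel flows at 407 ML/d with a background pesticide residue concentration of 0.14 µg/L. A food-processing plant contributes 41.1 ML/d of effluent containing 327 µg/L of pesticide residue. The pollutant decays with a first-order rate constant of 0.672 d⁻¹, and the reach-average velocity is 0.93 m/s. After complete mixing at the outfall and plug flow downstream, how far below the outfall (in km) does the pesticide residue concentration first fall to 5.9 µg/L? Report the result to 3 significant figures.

After mixing, C = (407.0·0.1400 + 41.10·327.0) / 448.1 = 13500/448.1 = 30.12 µg/L.
Set 30.12·exp(−k·t) = 5.9 → t = ln(30.12/5.9)/k = 209600 s = 58.22 h.
Distance = v·t = 0.93·209600 = 194900 m = 194.9 km.

195 km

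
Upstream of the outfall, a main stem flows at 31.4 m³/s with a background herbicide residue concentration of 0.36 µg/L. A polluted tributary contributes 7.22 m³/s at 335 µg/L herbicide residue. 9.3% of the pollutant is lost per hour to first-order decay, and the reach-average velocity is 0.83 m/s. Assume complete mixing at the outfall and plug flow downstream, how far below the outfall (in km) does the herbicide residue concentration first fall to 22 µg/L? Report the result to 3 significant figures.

Flow-weighted average: C = (31.40·0.3600 + 7.220·335.0) / 38.62 = 2430/38.62 = 62.92 µg/L.
9.3%/h lost → k = −ln(1 − 0.093) = 0.09761 h⁻¹.
Set 62.92·exp(−k·t) = 22 → t = ln(62.92/22)/k = 38760 s = 10.77 h.
Distance = v·t = 0.83·38760 = 32170 m = 32.17 km.

32.2 km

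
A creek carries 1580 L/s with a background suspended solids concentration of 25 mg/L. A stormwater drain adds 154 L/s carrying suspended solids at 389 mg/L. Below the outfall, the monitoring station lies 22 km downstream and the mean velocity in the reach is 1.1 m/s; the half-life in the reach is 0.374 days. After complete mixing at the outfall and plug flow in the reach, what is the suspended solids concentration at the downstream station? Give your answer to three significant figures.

37.3 mg/L

Flow-weighted average: C = (1580·25.00 + 154.0·389.0) / 1734 = 99410/1734 = 57.33 mg/L.
Travel time t = 22·1000 / 1.1 = 20000 s = 5.556 h.
Half-life 0.374 d → k = ln 2 / 0.374 = 1.853 d⁻¹.
Applying C = C₀e^(−kt): 57.33 × 0.6512 = 37.33 mg/L.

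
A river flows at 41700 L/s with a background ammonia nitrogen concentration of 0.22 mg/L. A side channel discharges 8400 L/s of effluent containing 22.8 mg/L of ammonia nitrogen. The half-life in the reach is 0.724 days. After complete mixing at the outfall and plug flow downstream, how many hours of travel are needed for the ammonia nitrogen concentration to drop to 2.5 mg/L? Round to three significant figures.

Mixed concentration C = ΣQC/ΣQ = (41700·0.2200 + 8400·22.80) / 50100 = 200700/50100 = 4.006 mg/L.
Half-life 0.724 d → k = ln 2 / 0.724 = 0.9574 d⁻¹.
4.006·exp(−k·t) = 2.5 → t = ln(4.006/2.5)/k = 42550 s = 11.82 h.

11.8 h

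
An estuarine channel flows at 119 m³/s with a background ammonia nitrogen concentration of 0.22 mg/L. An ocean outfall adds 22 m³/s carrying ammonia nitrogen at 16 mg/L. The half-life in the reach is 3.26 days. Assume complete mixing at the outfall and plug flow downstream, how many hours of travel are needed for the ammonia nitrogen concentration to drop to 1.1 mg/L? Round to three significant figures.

101 h

Conservation of mass: C = (119.0·0.2200 + 22.00·16.00) / 141.0 = 378.2/141.0 = 2.682 mg/L.
Half-life 3.26 d → k = ln 2 / 3.26 = 0.2126 d⁻¹.
2.682·exp(−k·t) = 1.1 → t = ln(2.682/1.1)/k = 362200 s = 100.6 h.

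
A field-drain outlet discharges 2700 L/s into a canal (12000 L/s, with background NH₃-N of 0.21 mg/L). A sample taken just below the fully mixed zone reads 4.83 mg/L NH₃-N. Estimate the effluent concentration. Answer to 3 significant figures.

Mass balance: 12000·0.2100 + 2700·Cₑ = 14700·4.830
→ Cₑ = (14700·4.830 − 12000·0.2100) / 2700 = 25.36 mg/L.

25.4 mg/L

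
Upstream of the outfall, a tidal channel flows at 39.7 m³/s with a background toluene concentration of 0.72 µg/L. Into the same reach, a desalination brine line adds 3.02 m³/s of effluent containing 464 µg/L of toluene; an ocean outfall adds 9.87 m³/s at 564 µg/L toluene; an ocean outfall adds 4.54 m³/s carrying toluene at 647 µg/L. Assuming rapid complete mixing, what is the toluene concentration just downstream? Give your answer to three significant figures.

Mixed concentration C = ΣQC/ΣQ = (39.70·0.7200 + 3.020·464.0 + 9.870·564.0 + 4.540·647.0) / 57.13 = 9934/57.13 = 173.9 µg/L.

174 µg/L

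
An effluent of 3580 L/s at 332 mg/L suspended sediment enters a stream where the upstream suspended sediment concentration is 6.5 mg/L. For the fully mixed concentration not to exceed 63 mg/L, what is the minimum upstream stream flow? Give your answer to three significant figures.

Set C_mix = 63: (Q·6.500 + 3580·332.0) / (Q + 3580) = 63
→ Q = 3580·(332.0 − 63)/(63 − 6.500) = 17040 L/s.

17000 L/s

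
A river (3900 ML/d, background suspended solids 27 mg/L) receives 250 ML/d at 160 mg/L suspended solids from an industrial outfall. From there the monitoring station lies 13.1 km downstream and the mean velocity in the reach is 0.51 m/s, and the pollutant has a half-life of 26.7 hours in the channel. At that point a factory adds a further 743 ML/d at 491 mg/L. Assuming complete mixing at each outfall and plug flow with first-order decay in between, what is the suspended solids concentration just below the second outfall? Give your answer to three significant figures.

99.2 mg/L

Conservation of mass: C = (3900·27.00 + 250.0·160.0) / 4150 = 145300/4150 = 35.01 mg/L; combined flow 4150 ML/d.
Travel time t = 13.1·1000 / 0.51 = 25690 s = 7.135 h.
Half-life 26.7 h → k = ln 2 / 26.7 = 0.02596 h⁻¹ = 0.6231 d⁻¹.
Decay over the reach: 35.01·exp(−kt) = 35.01·0.8309 = 29.09 mg/L.
Second outfall: C = (4150·29.09 + 743.0·491.0)/4893 = 99.23 mg/L.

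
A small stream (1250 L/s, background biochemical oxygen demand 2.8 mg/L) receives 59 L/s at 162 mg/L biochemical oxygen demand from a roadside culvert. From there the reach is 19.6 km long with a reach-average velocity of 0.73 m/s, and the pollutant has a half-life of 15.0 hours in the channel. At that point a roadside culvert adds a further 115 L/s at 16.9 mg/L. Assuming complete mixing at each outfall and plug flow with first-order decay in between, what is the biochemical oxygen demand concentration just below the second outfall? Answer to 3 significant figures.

7.86 mg/L

Conservation of mass: C = (1250·2.800 + 59.00·162.0) / 1309 = 13060/1309 = 9.976 mg/L; combined flow 1309 L/s.
Travel time t = 19.6·1000 / 0.73 = 26850 s = 7.458 h.
Half-life 15.0 h → k = ln 2 / 15.0 = 0.04621 h⁻¹ = 1.109 d⁻¹.
First-order decay: C = 9.976·exp(−k·t) = 9.976·0.7085 = 7.067 mg/L.
At the second outfall, C = (1309·7.067 + 115.0·16.90) / (1309 + 115.0) = 7.862 mg/L.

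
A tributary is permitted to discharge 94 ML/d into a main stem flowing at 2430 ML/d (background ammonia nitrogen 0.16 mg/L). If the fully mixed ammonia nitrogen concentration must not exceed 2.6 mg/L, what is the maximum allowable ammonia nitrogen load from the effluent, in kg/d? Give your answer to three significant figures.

Mass balance at the limit: 2430·0.1600 + 94.00·Cₑ = 2524·2.6 → Cₑ = 65.68 mg/L.
94.00 ML/d = 1.088 m³/s. Load = 1.088 m³/s × 65.68 g/m³ × 86 400 s/d = 6174 kg/d.

6170 kg/d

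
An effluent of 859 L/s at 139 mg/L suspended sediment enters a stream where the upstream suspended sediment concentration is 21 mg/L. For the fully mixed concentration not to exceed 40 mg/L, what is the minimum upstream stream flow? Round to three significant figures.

Set C_mix = 40: (Q·21.00 + 859.0·139.0) / (Q + 859.0) = 40
→ Q = 859.0·(139.0 − 40)/(40 − 21.00) = 4476 L/s.

4480 L/s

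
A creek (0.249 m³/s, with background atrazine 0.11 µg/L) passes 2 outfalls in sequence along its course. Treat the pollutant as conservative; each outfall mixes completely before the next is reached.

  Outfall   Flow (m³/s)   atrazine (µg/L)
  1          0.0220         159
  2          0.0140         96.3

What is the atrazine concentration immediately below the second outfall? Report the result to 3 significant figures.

Below outfall 1: Q → 0.2710 m³/s, C = (0.2490·0.1100 + 0.02200·159.0)/0.2710 = 13.01 µg/L.
Below outfall 2: Q → 0.2850 m³/s, C = (0.2710·13.01 + 0.01400·96.30)/0.2850 = 17.10 µg/L.

17.1 µg/L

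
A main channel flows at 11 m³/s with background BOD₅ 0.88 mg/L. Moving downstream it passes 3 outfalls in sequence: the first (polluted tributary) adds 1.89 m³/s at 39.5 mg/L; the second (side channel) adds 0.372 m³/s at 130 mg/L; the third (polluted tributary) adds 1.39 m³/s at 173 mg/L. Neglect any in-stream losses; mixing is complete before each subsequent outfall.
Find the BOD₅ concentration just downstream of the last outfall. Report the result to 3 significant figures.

25.5 mg/L

After outfall 1: Q = 11.00 + 1.890 = 12.89 m³/s; C = (11.00·0.8800 + 1.890·39.50)/12.89 = 6.543 mg/L.
After outfall 2: Q = 12.89 + 0.3720 = 13.26 m³/s; C = (12.89·6.543 + 0.3720·130.0)/13.26 = 10.01 mg/L.
After outfall 3: Q = 13.26 + 1.390 = 14.65 m³/s; C = (13.26·10.01 + 1.390·173.0)/14.65 = 25.47 mg/L.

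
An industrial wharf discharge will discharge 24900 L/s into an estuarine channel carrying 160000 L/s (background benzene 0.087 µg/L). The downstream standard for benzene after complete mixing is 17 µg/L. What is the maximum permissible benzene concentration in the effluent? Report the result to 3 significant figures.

At the limit, (Qr·Cr + Qe·Cₑ)/(Qr + Qe) = 17:
Cₑ = (184900·17 − 160000·0.08700) / 24900 = 125.7 µg/L.

126 µg/L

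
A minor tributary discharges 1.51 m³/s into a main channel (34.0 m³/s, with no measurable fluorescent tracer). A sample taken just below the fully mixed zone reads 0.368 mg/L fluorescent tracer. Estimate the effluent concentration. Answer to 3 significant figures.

8.65 mg/L

Mass balance: 34.00·0 + 1.510·Cₑ = 35.51·0.3680
→ Cₑ = (35.51·0.3680 − 34.00·0) / 1.510 = 8.654 mg/L.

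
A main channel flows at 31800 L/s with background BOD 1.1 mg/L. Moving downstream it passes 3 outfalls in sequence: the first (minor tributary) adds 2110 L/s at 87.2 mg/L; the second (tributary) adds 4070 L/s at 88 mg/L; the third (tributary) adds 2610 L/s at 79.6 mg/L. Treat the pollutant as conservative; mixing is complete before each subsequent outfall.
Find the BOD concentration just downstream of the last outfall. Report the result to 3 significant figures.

After outfall 1: Q = 31800 + 2110 = 33910 L/s; C = (31800·1.100 + 2110·87.20)/33910 = 6.457 mg/L.
After outfall 2: Q = 33910 + 4070 = 37980 L/s; C = (33910·6.457 + 4070·88.00)/37980 = 15.20 mg/L.
After outfall 3: Q = 37980 + 2610 = 40590 L/s; C = (37980·15.20 + 2610·79.60)/40590 = 19.34 mg/L.

19.3 mg/L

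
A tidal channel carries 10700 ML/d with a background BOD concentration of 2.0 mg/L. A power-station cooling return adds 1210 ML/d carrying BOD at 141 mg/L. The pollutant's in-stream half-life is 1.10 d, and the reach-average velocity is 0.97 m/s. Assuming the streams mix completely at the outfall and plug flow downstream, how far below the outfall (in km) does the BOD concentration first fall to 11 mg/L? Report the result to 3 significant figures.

50.8 km

After mixing, C = (10700·2.000 + 1210·141.0) / 11910 = 192000/11910 = 16.12 mg/L.
Half-life 1.10 d → k = ln 2 / 1.10 = 0.6301 d⁻¹.
Set 16.12·exp(−k·t) = 11 → t = ln(16.12/11)/k = 52410 s = 14.56 h.
Distance = v·t = 0.97·52410 = 50840 m = 50.84 km.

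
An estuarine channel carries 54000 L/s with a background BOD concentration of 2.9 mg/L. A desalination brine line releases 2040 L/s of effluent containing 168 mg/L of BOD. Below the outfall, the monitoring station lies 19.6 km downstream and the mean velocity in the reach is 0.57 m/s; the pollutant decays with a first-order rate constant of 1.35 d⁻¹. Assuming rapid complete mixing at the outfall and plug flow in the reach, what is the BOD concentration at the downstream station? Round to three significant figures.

5.21 mg/L

Mixed concentration C = ΣQC/ΣQ = (54000·2.900 + 2040·168.0) / 56040 = 499300/56040 = 8.910 mg/L.
Travel time t = 19.6·1000 / 0.57 = 34390 s = 9.552 h.
Applying C = C₀e^(−kt): 8.910 × 0.5843 = 5.206 mg/L.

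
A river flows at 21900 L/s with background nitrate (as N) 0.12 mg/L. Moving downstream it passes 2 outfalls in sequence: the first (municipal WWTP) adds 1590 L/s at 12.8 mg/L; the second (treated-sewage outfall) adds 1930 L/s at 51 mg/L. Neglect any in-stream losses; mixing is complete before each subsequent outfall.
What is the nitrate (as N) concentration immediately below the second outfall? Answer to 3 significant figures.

Outfall 1: combined Q = 23490 L/s; C = (21900·0.1200 + 1590·12.80)/23490 = 0.9783 mg/L.
Outfall 2: combined Q = 25420 L/s; C = (23490·0.9783 + 1930·51.00)/25420 = 4.776 mg/L.

4.78 mg/L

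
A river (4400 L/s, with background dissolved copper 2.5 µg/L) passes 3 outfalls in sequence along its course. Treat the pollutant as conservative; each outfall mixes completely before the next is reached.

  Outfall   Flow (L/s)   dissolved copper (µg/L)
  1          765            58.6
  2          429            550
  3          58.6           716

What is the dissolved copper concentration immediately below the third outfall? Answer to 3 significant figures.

59.0 µg/L

After outfall 1: Q = 4400 + 765.0 = 5165 L/s; C = (4400·2.500 + 765.0·58.60)/5165 = 10.81 µg/L.
After outfall 2: Q = 5165 + 429.0 = 5594 L/s; C = (5165·10.81 + 429.0·550.0)/5594 = 52.16 µg/L.
After outfall 3: Q = 5594 + 58.60 = 5653 L/s; C = (5594·52.16 + 58.60·716.0)/5653 = 59.04 µg/L.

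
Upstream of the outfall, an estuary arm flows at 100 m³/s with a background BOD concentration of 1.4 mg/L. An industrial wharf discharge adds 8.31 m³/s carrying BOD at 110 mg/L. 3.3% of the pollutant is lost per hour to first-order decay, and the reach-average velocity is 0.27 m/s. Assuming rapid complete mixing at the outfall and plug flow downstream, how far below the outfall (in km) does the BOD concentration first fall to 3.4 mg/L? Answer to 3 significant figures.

30.5 km

Mass balance: C = (100.0·1.400 + 8.310·110.0) / 108.3 = 1054/108.3 = 9.732 mg/L.
3.3%/h lost → k = −ln(1 − 0.033) = 0.03356 h⁻¹.
Set 9.732·exp(−k·t) = 3.4 → t = ln(9.732/3.4)/k = 112800 s = 31.34 h.
Distance = v·t = 0.27·112800 = 30460 m = 30.46 km.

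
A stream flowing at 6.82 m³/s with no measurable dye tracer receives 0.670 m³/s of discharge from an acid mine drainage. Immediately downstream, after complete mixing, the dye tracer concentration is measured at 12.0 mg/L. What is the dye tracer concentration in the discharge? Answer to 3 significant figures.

Mass balance: 6.820·0 + 0.6700·Cₑ = 7.490·12.00
→ Cₑ = (7.490·12.00 − 6.820·0) / 0.6700 = 134.1 mg/L.

134 mg/L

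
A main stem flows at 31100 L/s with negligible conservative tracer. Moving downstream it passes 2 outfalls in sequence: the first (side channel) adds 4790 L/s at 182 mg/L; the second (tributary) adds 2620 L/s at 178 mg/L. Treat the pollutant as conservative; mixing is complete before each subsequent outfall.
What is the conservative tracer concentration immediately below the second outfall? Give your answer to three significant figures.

34.7 mg/L

Below outfall 1: Q → 35890 L/s, C = (31100·0 + 4790·182.0)/35890 = 24.29 mg/L.
Below outfall 2: Q → 38510 L/s, C = (35890·24.29 + 2620·178.0)/38510 = 34.75 mg/L.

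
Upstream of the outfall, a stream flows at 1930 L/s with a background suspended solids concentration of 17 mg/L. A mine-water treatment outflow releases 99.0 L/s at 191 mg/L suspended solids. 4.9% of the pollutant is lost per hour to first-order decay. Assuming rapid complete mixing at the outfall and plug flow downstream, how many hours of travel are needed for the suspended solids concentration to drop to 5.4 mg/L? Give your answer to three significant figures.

Conservation of mass: C = (1930·17.00 + 99.00·191.0) / 2029 = 51720/2029 = 25.49 mg/L.
4.9%/h lost → k = −ln(1 − 0.049) = 0.05024 h⁻¹.
25.49·exp(−k·t) = 5.4 → t = ln(25.49/5.4)/k = 111200 s = 30.89 h.

30.9 h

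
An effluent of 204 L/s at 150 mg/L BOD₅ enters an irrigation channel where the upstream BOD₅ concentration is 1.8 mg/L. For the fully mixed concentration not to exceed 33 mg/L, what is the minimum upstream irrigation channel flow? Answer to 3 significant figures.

765 L/s

Set C_mix = 33: (Q·1.800 + 204.0·150.0) / (Q + 204.0) = 33
→ Q = 204.0·(150.0 − 33)/(33 − 1.800) = 765.0 L/s.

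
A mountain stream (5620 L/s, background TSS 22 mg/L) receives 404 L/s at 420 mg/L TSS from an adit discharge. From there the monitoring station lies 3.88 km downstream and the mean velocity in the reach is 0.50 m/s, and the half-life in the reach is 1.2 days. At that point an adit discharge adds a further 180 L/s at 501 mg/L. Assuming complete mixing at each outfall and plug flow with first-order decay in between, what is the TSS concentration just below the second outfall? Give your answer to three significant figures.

Conservation of mass: C = (5620·22.00 + 404.0·420.0) / 6024 = 293300/6024 = 48.69 mg/L; combined flow 6024 L/s.
Travel time t = 3.88·1000 / 0.50 = 7760 s = 2.156 h.
Half-life 1.2 d → k = ln 2 / 1.2 = 0.5776 d⁻¹.
Applying C = C₀e^(−kt): 48.69 × 0.9494 = 46.23 mg/L.
At the second outfall, C = (6024·46.23 + 180.0·501.0) / (6024 + 180.0) = 59.42 mg/L.

59.4 mg/L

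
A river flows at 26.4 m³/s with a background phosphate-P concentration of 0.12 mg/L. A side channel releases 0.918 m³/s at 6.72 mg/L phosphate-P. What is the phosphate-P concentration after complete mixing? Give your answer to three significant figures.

Mixed concentration C = ΣQC/ΣQ = (26.40·0.1200 + 0.9180·6.720) / 27.32 = 9.337/27.32 = 0.3418 mg/L.

0.342 mg/L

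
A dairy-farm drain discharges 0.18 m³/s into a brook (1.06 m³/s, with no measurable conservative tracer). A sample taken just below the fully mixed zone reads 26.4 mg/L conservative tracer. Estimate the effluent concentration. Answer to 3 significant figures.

182 mg/L

Mass balance: 1.060·0 + 0.1800·Cₑ = 1.240·26.40
→ Cₑ = (1.240·26.40 − 1.060·0) / 0.1800 = 181.9 mg/L.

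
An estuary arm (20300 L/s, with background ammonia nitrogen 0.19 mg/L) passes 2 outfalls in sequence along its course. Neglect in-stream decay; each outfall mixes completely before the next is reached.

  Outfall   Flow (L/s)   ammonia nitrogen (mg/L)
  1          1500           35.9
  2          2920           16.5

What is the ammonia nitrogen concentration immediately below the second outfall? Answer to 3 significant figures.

4.28 mg/L

After outfall 1: Q = 20300 + 1500 = 21800 L/s; C = (20300·0.1900 + 1500·35.90)/21800 = 2.647 mg/L.
After outfall 2: Q = 21800 + 2920 = 24720 L/s; C = (21800·2.647 + 2920·16.50)/24720 = 4.283 mg/L.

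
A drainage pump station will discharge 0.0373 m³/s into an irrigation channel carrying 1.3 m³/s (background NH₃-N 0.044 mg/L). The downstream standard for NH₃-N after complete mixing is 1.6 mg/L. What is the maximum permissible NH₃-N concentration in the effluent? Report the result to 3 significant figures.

55.8 mg/L

At the limit, (Qr·Cr + Qe·Cₑ)/(Qr + Qe) = 1.6:
Cₑ = (1.337·1.6 − 1.300·0.04400) / 0.03730 = 55.83 mg/L.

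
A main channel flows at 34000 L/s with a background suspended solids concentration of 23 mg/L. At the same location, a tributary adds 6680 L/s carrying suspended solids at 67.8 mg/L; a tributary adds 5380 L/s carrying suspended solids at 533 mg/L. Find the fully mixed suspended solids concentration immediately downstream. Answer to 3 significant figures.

Conservation of mass: C = (34000·23.00 + 6680·67.80 + 5380·533.0) / 46060 = 4102000/46060 = 89.07 mg/L.

89.1 mg/L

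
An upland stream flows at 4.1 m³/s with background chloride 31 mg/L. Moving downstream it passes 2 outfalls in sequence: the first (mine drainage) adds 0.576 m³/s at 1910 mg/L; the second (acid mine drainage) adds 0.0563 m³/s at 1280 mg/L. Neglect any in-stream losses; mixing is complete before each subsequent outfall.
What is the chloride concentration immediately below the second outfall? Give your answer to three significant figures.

275 mg/L

Outfall 1: combined Q = 4.676 m³/s; C = (4.100·31.00 + 0.5760·1910)/4.676 = 262.5 mg/L.
Outfall 2: combined Q = 4.732 m³/s; C = (4.676·262.5 + 0.05630·1280)/4.732 = 274.6 mg/L.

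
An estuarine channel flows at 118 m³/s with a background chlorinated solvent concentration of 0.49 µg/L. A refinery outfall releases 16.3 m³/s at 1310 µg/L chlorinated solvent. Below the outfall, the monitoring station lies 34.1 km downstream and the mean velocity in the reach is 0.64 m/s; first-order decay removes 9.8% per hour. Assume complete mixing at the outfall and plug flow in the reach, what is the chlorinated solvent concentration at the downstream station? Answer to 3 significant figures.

34.6 µg/L

Flow-weighted average: C = (118.0·0.4900 + 16.30·1310) / 134.3 = 21410/134.3 = 159.4 µg/L.
Travel time t = 34.1·1000 / 0.64 = 53280 s = 14.80 h.
9.8%/h lost → k = −ln(1 − 0.098) = 0.1031 h⁻¹.
After decay, C = 159.4 × e^(−kt) = 159.4 × 0.2173 = 34.64 µg/L.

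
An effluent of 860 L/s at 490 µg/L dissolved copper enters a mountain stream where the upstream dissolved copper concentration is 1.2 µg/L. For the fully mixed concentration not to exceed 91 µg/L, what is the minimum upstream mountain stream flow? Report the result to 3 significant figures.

3820 L/s

Set C_mix = 91: (Q·1.200 + 860.0·490.0) / (Q + 860.0) = 91
→ Q = 860.0·(490.0 − 91)/(91 − 1.200) = 3821 L/s.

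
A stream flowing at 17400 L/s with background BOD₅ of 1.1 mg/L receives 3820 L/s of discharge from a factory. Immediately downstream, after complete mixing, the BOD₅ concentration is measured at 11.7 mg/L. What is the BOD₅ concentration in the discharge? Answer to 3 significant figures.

Mass balance: 17400·1.100 + 3820·Cₑ = 21220·11.70
→ Cₑ = (21220·11.70 − 17400·1.100) / 3820 = 59.98 mg/L.

60.0 mg/L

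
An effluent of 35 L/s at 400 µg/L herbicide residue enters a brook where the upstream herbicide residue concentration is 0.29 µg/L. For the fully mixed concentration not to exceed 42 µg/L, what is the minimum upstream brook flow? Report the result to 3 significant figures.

300 L/s

Set C_mix = 42: (Q·0.2900 + 35.00·400.0) / (Q + 35.00) = 42
→ Q = 35.00·(400.0 − 42)/(42 − 0.2900) = 300.4 L/s.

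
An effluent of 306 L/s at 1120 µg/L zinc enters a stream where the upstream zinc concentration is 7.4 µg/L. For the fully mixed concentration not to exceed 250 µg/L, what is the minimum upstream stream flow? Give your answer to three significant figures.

1100 L/s

Set C_mix = 250: (Q·7.400 + 306.0·1120) / (Q + 306.0) = 250
→ Q = 306.0·(1120 − 250)/(250 − 7.400) = 1097 L/s.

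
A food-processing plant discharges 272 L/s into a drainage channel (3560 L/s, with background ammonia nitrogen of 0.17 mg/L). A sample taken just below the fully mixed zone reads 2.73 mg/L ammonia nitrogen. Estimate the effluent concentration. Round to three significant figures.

36.2 mg/L

Mass balance: 3560·0.1700 + 272.0·Cₑ = 3832·2.730
→ Cₑ = (3832·2.730 − 3560·0.1700) / 272.0 = 36.24 mg/L.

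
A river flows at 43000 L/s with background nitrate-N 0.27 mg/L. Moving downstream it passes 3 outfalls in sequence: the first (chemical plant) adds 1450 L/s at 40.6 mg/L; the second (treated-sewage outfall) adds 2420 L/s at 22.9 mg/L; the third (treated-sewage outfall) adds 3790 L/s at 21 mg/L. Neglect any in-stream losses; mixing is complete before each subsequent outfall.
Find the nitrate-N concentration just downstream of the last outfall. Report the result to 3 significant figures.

4.06 mg/L

After outfall 1: Q = 43000 + 1450 = 44450 L/s; C = (43000·0.2700 + 1450·40.60)/44450 = 1.586 mg/L.
After outfall 2: Q = 44450 + 2420 = 46870 L/s; C = (44450·1.586 + 2420·22.90)/46870 = 2.686 mg/L.
After outfall 3: Q = 46870 + 3790 = 50660 L/s; C = (46870·2.686 + 3790·21.00)/50660 = 4.056 mg/L.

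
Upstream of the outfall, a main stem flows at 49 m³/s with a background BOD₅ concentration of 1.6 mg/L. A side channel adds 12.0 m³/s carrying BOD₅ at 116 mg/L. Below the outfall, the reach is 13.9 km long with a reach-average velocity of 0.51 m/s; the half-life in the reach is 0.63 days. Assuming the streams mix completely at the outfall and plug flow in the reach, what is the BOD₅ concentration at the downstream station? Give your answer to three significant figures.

17.0 mg/L

Mass balance: C = (49.00·1.600 + 12.00·116.0) / 61.00 = 1470/61.00 = 24.10 mg/L.
Travel time t = 13.9·1000 / 0.51 = 27250 s = 7.571 h.
Half-life 0.63 d → k = ln 2 / 0.63 = 1.100 d⁻¹.
After decay, C = 24.10 × e^(−kt) = 24.10 × 0.7068 = 17.04 mg/L.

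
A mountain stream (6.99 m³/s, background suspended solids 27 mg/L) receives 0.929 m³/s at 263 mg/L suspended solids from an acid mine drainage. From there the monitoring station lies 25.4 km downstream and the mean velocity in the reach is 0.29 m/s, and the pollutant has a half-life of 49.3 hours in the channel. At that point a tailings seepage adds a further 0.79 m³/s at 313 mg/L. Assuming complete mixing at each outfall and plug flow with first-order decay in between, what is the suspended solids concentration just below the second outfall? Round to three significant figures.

After mixing, C = (6.990·27.00 + 0.9290·263.0) / 7.919 = 433.1/7.919 = 54.69 mg/L; combined flow 7.919 m³/s.
Travel time t = 25.4·1000 / 0.29 = 87590 s = 24.33 h.
Half-life 49.3 h → k = ln 2 / 49.3 = 0.01406 h⁻¹ = 0.3374 d⁻¹.
Applying C = C₀e^(−kt): 54.69 × 0.7103 = 38.84 mg/L.
Second outfall: C = (7.919·38.84 + 0.7900·313.0)/8.709 = 63.71 mg/L.

63.7 mg/L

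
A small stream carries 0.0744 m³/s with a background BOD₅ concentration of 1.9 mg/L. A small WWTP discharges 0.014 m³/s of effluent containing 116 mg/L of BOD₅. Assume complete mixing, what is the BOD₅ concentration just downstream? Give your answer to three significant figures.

20.0 mg/L

Mixed concentration C = ΣQC/ΣQ = (0.07440·1.900 + 0.01400·116.0) / 0.08840 = 1.765/0.08840 = 19.97 mg/L.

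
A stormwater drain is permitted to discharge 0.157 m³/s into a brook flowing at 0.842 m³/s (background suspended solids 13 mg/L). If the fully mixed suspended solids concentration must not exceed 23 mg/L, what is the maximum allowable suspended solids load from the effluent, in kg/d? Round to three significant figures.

1040 kg/d

Mass balance at the limit: 0.8420·13.00 + 0.1570·Cₑ = 0.9990·23 → Cₑ = 76.63 mg/L.
Load = 0.1570 m³/s × 76.63 g/m³ × 86 400 s/d = 1039 kg/d.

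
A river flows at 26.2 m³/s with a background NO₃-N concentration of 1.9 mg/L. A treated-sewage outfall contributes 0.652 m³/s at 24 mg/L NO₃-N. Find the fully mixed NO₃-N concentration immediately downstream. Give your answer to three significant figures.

2.44 mg/L

Flow-weighted average: C = (26.20·1.900 + 0.6520·24.00) / 26.85 = 65.43/26.85 = 2.437 mg/L.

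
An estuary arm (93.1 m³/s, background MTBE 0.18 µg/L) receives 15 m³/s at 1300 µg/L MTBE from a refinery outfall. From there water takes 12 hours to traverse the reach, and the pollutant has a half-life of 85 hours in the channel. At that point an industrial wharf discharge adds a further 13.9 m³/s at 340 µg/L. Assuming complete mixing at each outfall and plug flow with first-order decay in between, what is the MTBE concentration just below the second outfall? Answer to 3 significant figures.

Mixed concentration C = ΣQC/ΣQ = (93.10·0.1800 + 15.00·1300) / 108.1 = 19520/108.1 = 180.5 µg/L; combined flow 108.1 m³/s.
Half-life 85 h → k = ln 2 / 85 = 0.008155 h⁻¹ = 0.1957 d⁻¹.
First-order decay: C = 180.5·exp(−k·t) = 180.5·0.9068 = 163.7 µg/L.
Second outfall: C = (108.1·163.7 + 13.90·340.0)/122.0 = 183.8 µg/L.

184 µg/L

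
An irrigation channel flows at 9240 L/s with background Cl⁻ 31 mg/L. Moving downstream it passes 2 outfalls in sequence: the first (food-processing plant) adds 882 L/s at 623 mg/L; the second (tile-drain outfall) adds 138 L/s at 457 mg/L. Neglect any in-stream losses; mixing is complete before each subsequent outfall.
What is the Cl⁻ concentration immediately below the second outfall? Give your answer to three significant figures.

87.6 mg/L

After outfall 1: Q = 9240 + 882.0 = 10120 L/s; C = (9240·31.00 + 882.0·623.0)/10120 = 82.59 mg/L.
After outfall 2: Q = 10120 + 138.0 = 10260 L/s; C = (10120·82.59 + 138.0·457.0)/10260 = 87.62 mg/L.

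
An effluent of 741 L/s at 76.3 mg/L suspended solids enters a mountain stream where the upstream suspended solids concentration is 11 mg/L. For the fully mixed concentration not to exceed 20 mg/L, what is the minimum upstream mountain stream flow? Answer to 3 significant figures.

Set C_mix = 20: (Q·11.00 + 741.0·76.30) / (Q + 741.0) = 20
→ Q = 741.0·(76.30 − 20)/(20 − 11.00) = 4635 L/s.

4640 L/s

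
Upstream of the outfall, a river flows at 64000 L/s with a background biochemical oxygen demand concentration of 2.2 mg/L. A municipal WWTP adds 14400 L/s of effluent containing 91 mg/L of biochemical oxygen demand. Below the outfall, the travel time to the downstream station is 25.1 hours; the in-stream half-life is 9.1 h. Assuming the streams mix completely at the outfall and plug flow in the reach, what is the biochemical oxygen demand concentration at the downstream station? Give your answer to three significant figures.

2.74 mg/L

Flow-weighted average: C = (64000·2.200 + 14400·91.00) / 78400 = 1451000/78400 = 18.51 mg/L.
Half-life 9.1 h → k = ln 2 / 9.1 = 0.07617 h⁻¹ = 1.828 d⁻¹.
Applying C = C₀e^(−kt): 18.51 × 0.1478 = 2.736 mg/L.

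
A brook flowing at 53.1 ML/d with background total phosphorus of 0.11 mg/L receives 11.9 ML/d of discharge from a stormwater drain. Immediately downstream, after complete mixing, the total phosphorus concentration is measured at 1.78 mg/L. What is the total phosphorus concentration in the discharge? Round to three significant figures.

9.23 mg/L

Mass balance: 53.10·0.1100 + 11.90·Cₑ = 65.00·1.780
→ Cₑ = (65.00·1.780 − 53.10·0.1100) / 11.90 = 9.232 mg/L.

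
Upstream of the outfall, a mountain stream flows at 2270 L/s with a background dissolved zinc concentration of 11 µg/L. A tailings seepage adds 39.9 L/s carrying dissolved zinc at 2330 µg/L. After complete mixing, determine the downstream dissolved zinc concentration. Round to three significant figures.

After mixing, C = (2270·11.00 + 39.90·2330) / 2310 = 117900/2310 = 51.06 µg/L.

51.1 µg/L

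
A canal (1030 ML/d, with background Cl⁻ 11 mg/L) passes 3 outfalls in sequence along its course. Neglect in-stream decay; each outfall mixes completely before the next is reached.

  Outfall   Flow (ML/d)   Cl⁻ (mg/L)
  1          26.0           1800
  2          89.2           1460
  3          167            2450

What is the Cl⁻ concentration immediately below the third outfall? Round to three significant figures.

455 mg/L

After outfall 1: Q = 1030 + 26.00 = 1056 ML/d; C = (1030·11.00 + 26.00·1800)/1056 = 55.05 mg/L.
After outfall 2: Q = 1056 + 89.20 = 1145 ML/d; C = (1056·55.05 + 89.20·1460)/1145 = 164.5 mg/L.
After outfall 3: Q = 1145 + 167.0 = 1312 ML/d; C = (1145·164.5 + 167.0·2450)/1312 = 455.4 mg/L.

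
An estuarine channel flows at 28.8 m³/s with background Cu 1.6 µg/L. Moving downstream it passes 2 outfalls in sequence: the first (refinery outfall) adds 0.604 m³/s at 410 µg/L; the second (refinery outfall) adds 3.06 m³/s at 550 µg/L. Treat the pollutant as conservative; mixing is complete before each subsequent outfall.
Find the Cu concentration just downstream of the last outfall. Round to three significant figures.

60.9 µg/L

Below outfall 1: Q → 29.40 m³/s, C = (28.80·1.600 + 0.6040·410.0)/29.40 = 9.989 µg/L.
Below outfall 2: Q → 32.46 m³/s, C = (29.40·9.989 + 3.060·550.0)/32.46 = 60.89 µg/L.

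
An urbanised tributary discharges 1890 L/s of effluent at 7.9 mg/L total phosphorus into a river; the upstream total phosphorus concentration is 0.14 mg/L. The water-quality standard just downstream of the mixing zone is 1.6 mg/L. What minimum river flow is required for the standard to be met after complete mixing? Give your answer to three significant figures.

Set C_mix = 1.6: (Q·0.1400 + 1890·7.900) / (Q + 1890) = 1.6
→ Q = 1890·(7.900 − 1.6)/(1.6 − 0.1400) = 8155 L/s.

8160 L/s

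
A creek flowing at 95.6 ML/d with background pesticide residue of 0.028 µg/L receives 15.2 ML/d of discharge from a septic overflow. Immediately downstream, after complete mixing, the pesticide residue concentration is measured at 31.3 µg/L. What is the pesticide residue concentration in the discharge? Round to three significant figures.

Mass balance: 95.60·0.02800 + 15.20·Cₑ = 110.8·31.30
→ Cₑ = (110.8·31.30 − 95.60·0.02800) / 15.20 = 228.0 µg/L.

228 µg/L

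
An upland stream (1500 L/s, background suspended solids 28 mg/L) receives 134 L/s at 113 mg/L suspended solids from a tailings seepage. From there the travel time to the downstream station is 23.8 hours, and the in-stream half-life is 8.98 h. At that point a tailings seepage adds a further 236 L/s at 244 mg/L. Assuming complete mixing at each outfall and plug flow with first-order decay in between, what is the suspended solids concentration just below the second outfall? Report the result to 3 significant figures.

35.7 mg/L

Conservation of mass: C = (1500·28.00 + 134.0·113.0) / 1634 = 57140/1634 = 34.97 mg/L; combined flow 1634 L/s.
Half-life 8.98 h → k = ln 2 / 8.98 = 0.07719 h⁻¹ = 1.853 d⁻¹.
First-order decay: C = 34.97·exp(−k·t) = 34.97·0.1593 = 5.570 mg/L.
Second outfall: C = (1634·5.570 + 236.0·244.0)/1870 = 35.66 mg/L.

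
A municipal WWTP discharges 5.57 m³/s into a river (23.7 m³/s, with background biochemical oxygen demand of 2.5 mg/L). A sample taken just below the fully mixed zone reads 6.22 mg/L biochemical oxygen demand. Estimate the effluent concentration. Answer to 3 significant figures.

22.0 mg/L

Mass balance: 23.70·2.500 + 5.570·Cₑ = 29.27·6.220
→ Cₑ = (29.27·6.220 − 23.70·2.500) / 5.570 = 22.05 mg/L.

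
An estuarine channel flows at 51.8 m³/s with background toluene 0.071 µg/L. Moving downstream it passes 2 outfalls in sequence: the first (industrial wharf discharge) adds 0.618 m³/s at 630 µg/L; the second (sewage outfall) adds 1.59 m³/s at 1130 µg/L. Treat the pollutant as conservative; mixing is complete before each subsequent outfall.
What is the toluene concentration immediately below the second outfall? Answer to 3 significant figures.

Below outfall 1: Q → 52.42 m³/s, C = (51.80·0.07100 + 0.6180·630.0)/52.42 = 7.498 µg/L.
Below outfall 2: Q → 54.01 m³/s, C = (52.42·7.498 + 1.590·1130)/54.01 = 40.54 µg/L.

40.5 µg/L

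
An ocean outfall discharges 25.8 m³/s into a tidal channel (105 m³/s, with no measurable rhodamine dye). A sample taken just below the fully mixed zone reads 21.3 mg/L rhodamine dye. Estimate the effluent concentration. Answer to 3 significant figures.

Mass balance: 105.0·0 + 25.80·Cₑ = 130.8·21.30
→ Cₑ = (130.8·21.30 − 105.0·0) / 25.80 = 108.0 mg/L.

108 mg/L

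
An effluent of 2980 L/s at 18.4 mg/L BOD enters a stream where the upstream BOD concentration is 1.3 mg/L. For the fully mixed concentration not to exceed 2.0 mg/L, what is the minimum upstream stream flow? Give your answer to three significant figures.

69800 L/s

Set C_mix = 2.0: (Q·1.300 + 2980·18.40) / (Q + 2980) = 2.0
→ Q = 2980·(18.40 − 2.0)/(2.0 − 1.300) = 69820 L/s.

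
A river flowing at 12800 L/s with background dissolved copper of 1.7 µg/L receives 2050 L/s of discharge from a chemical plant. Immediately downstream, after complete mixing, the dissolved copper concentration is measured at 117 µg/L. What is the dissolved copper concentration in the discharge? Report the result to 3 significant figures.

837 µg/L

Mass balance: 12800·1.700 + 2050·Cₑ = 14850·117.0
→ Cₑ = (14850·117.0 − 12800·1.700) / 2050 = 836.9 µg/L.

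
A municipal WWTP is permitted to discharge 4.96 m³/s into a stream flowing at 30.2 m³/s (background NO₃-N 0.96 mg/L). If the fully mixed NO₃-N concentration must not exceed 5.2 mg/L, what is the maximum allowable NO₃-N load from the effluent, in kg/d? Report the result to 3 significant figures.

Mass balance at the limit: 30.20·0.9600 + 4.960·Cₑ = 35.16·5.2 → Cₑ = 31.02 mg/L.
Load = 4.960 m³/s × 31.02 g/m³ × 86 400 s/d = 13290 kg/d.

13300 kg/d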